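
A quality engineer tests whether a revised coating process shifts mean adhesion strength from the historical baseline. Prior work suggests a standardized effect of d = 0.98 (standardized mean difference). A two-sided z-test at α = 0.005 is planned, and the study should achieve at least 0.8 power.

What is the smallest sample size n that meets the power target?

n = 14

Set Φ(δ − 2.807) = 0.8; then δ − 2.807 = Φ⁻¹(0.8) = 0.842, giving δ = 3.649.
(Ignoring the negligible lower-tail rejection probability gives the usual closed-form inversion.)
δ = d·√n ⇒ n = (δ/d)² = (3.649 / 0.98)² = 13.86.
Round up to the next whole unit.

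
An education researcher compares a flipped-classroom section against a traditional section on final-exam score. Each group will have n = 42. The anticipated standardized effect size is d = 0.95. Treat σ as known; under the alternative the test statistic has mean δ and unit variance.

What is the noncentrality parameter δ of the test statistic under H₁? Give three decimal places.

δ ≈ 4.353

The noncentrality parameter scales effect size by the design's sample-size factor: δ = d·√(n/2) = 0.95 × √(42/2) = 4.3534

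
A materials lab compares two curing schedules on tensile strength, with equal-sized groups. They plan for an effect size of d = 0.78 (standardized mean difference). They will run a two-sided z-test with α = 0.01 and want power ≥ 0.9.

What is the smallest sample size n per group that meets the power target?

For power 0.9 need Φ(δ − z_{0.005}) = 0.9, so δ = z_{0.005} + z_{0.10} = 2.576 + 1.282 = 3.857.
(For δ > 0 the lower-tail rejection region contributes negligibly to power, so the one-term inversion is standard.)
δ = d·√(n/2) ⇒ n = 2(δ/d)² = 2 × (3.857 / 0.78)² = 48.91.
Rounding up, n = 49 per group.

n = 49 per group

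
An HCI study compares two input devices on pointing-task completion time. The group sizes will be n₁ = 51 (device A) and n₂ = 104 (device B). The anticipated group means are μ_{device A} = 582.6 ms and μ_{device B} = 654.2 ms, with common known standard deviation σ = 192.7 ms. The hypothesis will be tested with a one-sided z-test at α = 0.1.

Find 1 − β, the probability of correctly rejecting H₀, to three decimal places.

Standardized effect: d = |μ_{device A} − μ_{device B}| / σ = |582.6 − 654.2| / 192.7 = 0.3716
Noncentrality parameter: δ = d / √(1/n₁ + 1/n₂) = 0.3716 / √(1/51 + 1/104) = 2.1735
One-sided α = 0.1 → critical value z_{0.1} = 1.282.
Power = Φ(δ − 1.282) = Φ(0.892) = 0.8138.

Power ≈ 0.814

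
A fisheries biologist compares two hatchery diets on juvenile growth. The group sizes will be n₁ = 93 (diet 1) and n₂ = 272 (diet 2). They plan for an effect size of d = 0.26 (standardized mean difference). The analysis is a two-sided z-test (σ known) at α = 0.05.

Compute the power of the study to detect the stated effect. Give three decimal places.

Noncentrality parameter: δ = d / √(1/n₁ + 1/n₂) = 0.26 / √(1/93 + 1/272) = 2.1645
Two-sided α = 0.05 → critical value z_{0.025} = 1.960.
Power = Φ(δ − 1.960) + Φ(−δ − 1.960) = Φ(0.205) + Φ(-4.124) = 0.5810 + 0.0000 = 0.5810.

Power ≈ 0.581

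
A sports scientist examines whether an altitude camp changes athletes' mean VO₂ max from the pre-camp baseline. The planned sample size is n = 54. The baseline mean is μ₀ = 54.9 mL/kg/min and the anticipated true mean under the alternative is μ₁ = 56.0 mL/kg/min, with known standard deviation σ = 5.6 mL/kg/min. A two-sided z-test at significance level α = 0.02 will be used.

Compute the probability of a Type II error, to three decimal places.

Standardized effect: d = |μ₁ − μ₀| / σ = |56.0 − 54.9| / 5.6 = 0.1964
Noncentrality parameter: δ = d·√n = 0.1964 × √54 = 1.4434
Critical value for a two-sided test at α = 0.02: z_{α/2} = 2.326.
Power = Φ(δ − 2.326) + Φ(−δ − 2.326) = Φ(-0.883) + Φ(-3.770) = 0.1886 + 0.0001 = 0.1887.
Type II error: β = 1 − power = 1 − 0.1887 = 0.8113.

β ≈ 0.811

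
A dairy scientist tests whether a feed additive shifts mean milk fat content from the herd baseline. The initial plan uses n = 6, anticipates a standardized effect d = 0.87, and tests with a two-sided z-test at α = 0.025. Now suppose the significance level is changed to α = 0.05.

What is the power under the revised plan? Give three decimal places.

Power ≈ 0.568

δ = d·√n = 0.87 × √6 = 2.1311 (unchanged). New critical value: z_{0.025} = 1.960.
Revised power = Φ(δ − 1.960) + Φ(−δ − 1.960) = Φ(0.171) + Φ(-4.091) = 0.5679 + 0.0000 = 0.5679.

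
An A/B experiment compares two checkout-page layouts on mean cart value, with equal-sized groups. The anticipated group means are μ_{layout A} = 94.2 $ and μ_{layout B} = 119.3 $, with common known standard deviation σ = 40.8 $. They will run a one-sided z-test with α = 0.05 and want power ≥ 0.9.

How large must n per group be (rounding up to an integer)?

n = 46 per group

Standardized effect: d = |μ_{layout A} − μ_{layout B}| / σ = |94.2 − 119.3| / 40.8 = 0.6152
For power 0.9 need Φ(δ − z_{0.05}) = 0.9, so δ = z_{0.05} + z_{0.10} = 1.645 + 1.282 = 2.926.
δ = d·√(n/2) ⇒ n = 2(δ/d)² = 2 × (2.926 / 0.6152)² = 45.26.
Round up to the next whole unit.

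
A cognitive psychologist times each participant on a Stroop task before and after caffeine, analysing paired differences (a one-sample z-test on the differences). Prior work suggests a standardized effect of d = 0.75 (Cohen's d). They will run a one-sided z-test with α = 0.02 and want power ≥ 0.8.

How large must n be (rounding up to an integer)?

n = 15

For power 0.8 need Φ(δ − z_{0.02}) = 0.8, so δ = z_{0.02} + z_{0.20} = 2.054 + 0.842 = 2.895.
δ = d·√n ⇒ n = (δ/d)² = (2.895 / 0.75)² = 14.90.
Rounding up, n = 15.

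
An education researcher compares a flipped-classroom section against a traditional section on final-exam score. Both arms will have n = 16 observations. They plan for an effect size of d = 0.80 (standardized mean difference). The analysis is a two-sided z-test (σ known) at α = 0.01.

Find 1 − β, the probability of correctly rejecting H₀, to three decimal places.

Noncentrality parameter: δ = d·√(n/2) = 0.80 × √(16/2) = 2.2627
Two-sided α = 0.01 → critical value z_{0.005} = 2.576.
Power = Φ(δ − 2.576) + Φ(−δ − 2.576) = Φ(-0.313) + Φ(-4.839) = 0.3771 + 0.0000 = 0.3771.

Power ≈ 0.377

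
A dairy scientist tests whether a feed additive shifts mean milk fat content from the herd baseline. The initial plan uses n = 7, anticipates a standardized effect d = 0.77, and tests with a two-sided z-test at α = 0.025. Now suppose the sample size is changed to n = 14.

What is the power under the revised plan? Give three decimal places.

With n = 14: δ = d·√n = 0.77 × √14 = 2.8811. Critical value z_{0.0125} = 2.241.
Revised power = Φ(δ − 2.241) + Φ(−δ − 2.241) = Φ(0.640) + Φ(-5.122) = 0.7388 + 0.0000 = 0.7388.

Power ≈ 0.739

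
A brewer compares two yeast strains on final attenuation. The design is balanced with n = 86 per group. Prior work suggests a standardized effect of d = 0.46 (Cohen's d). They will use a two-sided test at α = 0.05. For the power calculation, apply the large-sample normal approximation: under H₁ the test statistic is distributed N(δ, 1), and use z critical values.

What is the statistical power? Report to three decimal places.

Noncentrality parameter: δ = d·√(n/2) = 0.46 × √(86/2) = 3.0164
Critical value for a two-sided test at α = 0.05: z_{α/2} = 1.960.
Power = Φ(δ − 1.960) + Φ(−δ − 1.960) = Φ(1.056) + Φ(-4.976) = 0.8546 + 0.0000 = 0.8546.

Power ≈ 0.855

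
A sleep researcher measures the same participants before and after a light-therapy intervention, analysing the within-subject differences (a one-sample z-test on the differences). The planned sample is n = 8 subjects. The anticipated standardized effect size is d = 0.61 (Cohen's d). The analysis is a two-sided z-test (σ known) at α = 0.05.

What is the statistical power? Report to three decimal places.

Noncentrality parameter: δ = d·√n = 0.61 × √8 = 1.7253
Two-sided α = 0.05 → critical value z_{0.025} = 1.960.
Power = Φ(δ − 1.960) + Φ(−δ − 1.960) = Φ(-0.235) + Φ(-3.685) = 0.4073 + 0.0001 = 0.4074.

Power ≈ 0.407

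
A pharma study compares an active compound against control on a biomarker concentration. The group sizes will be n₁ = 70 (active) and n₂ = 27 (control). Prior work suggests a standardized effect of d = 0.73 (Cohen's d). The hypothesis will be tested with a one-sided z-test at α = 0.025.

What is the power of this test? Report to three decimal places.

Power ≈ 0.897

Noncentrality parameter: δ = d / √(1/n₁ + 1/n₂) = 0.73 / √(1/70 + 1/27) = 3.2223
One-sided α = 0.025 → critical value z_{0.025} = 1.960.
Power = P(Z > 1.960 − δ) = Φ(1.262) = 0.8966.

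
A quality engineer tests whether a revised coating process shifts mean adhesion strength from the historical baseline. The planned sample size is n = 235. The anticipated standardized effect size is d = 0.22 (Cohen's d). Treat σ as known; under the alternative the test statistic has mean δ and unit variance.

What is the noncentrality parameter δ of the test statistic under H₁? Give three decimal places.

δ ≈ 3.373

δ = d·√n = 0.22 × √235 = 3.3725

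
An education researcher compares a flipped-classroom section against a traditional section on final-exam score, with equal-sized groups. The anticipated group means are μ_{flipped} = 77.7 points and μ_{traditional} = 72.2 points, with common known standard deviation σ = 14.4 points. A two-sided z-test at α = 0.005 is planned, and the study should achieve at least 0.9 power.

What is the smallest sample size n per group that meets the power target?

Standardized effect: d = |μ_{flipped} − μ_{traditional}| / σ = |77.7 − 72.2| / 14.4 = 0.3819
Set Φ(δ − 2.807) = 0.9; then δ − 2.807 = Φ⁻¹(0.9) = 1.282, giving δ = 4.089.
(The Φ(−δ − z_{α/2}) term is vanishingly small for δ > 0 and is dropped in the standard sample-size formula.)
δ = d·√(n/2) ⇒ n = 2(δ/d)² = 2 × (4.089 / 0.3819)² = 229.18.
Rounding up, n = 230 per group.

n = 230 per group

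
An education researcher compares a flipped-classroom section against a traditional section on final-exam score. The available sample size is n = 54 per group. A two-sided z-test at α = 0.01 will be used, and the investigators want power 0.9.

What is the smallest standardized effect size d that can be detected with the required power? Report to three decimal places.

Need Φ(δ − 2.576) = 0.9, so δ = 2.576 + 1.282 = 3.857.
(Lower-tail contribution to power is negligible for δ > 0.)
δ = d·√(n/2) ⇒ d = δ/√(n/2) = 3.857/√(54/2) = 0.7424.

d ≈ 0.742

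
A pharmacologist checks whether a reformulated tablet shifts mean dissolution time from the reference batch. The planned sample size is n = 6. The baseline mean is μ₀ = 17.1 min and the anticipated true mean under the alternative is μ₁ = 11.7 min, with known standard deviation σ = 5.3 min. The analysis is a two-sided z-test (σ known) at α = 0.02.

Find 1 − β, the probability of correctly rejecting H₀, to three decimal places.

Standardized effect: d = |μ₁ − μ₀| / σ = |11.7 − 17.1| / 5.3 = 1.0189
Noncentrality parameter: δ = d·√n = 1.0189 × √6 = 2.4957
Critical value for a two-sided test at α = 0.02: z_{α/2} = 2.326.
Power = Φ(δ − 2.326) + Φ(−δ − 2.326) = Φ(0.169) + Φ(-4.822) = 0.5672 + 0.0000 = 0.5672.

Power ≈ 0.567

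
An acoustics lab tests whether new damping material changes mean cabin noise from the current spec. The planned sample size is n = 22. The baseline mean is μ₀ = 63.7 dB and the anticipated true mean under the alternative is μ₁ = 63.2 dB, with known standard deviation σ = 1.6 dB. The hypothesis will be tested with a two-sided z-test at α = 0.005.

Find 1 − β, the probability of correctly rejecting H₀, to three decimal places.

Standardized effect: d = |μ₁ − μ₀| / σ = |63.2 − 63.7| / 1.6 = 0.3125
Noncentrality parameter: δ = d·√n = 0.3125 × √22 = 1.4658
Critical value for a two-sided test at α = 0.005: z_{α/2} = 2.807.
Power = Φ(δ − 2.807) + Φ(−δ − 2.807) = Φ(-1.341) + Φ(-4.273) = 0.0899 + 0.0000 = 0.0899.

Power ≈ 0.090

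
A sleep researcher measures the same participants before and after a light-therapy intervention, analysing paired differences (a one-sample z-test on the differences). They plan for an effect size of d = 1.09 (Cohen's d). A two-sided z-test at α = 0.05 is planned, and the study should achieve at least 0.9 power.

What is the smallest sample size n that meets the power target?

n = 9

Set Φ(δ − 1.960) = 0.9; then δ − 1.960 = Φ⁻¹(0.9) = 1.282, giving δ = 3.242.
(For δ > 0 the lower-tail rejection region contributes negligibly to power, so the one-term inversion is standard.)
δ = d·√n ⇒ n = (δ/d)² = (3.242 / 1.09)² = 8.84.
Rounding up, n = 9.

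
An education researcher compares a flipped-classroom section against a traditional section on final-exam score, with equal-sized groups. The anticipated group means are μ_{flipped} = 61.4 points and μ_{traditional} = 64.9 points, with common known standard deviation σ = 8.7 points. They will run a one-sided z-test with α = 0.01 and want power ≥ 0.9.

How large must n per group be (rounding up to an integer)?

Standardized effect: d = |μ_{flipped} − μ_{traditional}| / σ = |61.4 − 64.9| / 8.7 = 0.4023
Set Φ(δ − 2.326) = 0.9; then δ − 2.326 = Φ⁻¹(0.9) = 1.282, giving δ = 3.608.
δ = d·√(n/2) ⇒ n = 2(δ/d)² = 2 × (3.608 / 0.4023)² = 160.86.
Round up to the next whole unit.

n = 161 per group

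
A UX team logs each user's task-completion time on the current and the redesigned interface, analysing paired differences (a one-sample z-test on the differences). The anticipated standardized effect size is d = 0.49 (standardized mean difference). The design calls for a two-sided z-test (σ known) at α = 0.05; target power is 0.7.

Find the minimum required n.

n = 26

For power 0.7 need Φ(δ − z_{0.025}) = 0.7, so δ = z_{0.025} + z_{0.30} = 1.960 + 0.524 = 2.484.
(The Φ(−δ − z_{α/2}) term is vanishingly small for δ > 0 and is dropped in the standard sample-size formula.)
δ = d·√n ⇒ n = (δ/d)² = (2.484 / 0.49)² = 25.71.
Round up to the next whole unit.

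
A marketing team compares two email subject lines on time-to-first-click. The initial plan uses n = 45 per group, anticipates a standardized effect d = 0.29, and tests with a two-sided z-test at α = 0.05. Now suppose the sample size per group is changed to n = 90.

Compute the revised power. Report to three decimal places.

Power ≈ 0.494

With n = 90 per group: δ = d·√(n/2) = 0.29 × √(90/2) = 1.9454. Critical value z_{0.025} = 1.960.
Revised power = Φ(δ − 1.960) + Φ(−δ − 1.960) = Φ(-0.015) + Φ(-3.905) = 0.4942 + 0.0000 = 0.4942.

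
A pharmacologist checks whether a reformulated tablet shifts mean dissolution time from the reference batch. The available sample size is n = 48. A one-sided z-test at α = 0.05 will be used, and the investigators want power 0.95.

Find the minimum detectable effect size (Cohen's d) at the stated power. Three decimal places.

Required noncentrality: δ = z_{0.05} + z_{0.05} = 1.645 + 1.645 = 3.290.
δ = d·√n ⇒ d = δ/√n = 3.290/√48 = 0.4748.

d ≈ 0.475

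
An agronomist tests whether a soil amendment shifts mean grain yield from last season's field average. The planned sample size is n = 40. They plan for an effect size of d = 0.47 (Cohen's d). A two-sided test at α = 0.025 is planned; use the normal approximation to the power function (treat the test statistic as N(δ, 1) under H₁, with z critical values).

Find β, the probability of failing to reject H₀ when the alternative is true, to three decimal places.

β ≈ 0.232

Noncentrality parameter: λ = d·√n = 0.47 × √40 = 2.9725
Critical value for a two-sided test at α = 0.025: z_{α/2} = 2.241.
Power = Φ(λ − 2.241) + Φ(−λ − 2.241) = Φ(0.731) + Φ(-5.214) = 0.7677 + 0.0000 = 0.7677.
Type II error: β = 1 − power = 1 − 0.7677 = 0.2323.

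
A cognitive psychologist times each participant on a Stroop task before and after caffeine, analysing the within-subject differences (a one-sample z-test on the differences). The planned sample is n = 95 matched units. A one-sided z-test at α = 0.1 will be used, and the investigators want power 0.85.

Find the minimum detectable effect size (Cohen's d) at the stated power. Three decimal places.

d ≈ 0.238

Need Φ(δ − 1.282) = 0.85, so δ = 1.282 + 1.036 = 2.318.
δ = d·√n ⇒ d = δ/√n = 2.318/√95 = 0.2378.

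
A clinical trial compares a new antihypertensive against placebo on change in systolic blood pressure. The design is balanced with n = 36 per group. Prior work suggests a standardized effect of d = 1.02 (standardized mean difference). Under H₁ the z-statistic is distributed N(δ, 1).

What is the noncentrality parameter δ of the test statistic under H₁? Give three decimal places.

δ ≈ 4.327

δ = d·√(n/2) = 1.02 × √(36/2) = 4.3275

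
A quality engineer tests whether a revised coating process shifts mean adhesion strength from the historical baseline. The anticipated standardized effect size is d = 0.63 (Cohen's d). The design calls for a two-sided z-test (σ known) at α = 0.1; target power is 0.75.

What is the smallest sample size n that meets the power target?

Set Φ(δ − 1.645) = 0.75; then δ − 1.645 = Φ⁻¹(0.75) = 0.674, giving δ = 2.319.
(Ignoring the negligible lower-tail rejection probability gives the usual closed-form inversion.)
δ = d·√n ⇒ n = (δ/d)² = (2.319 / 0.63)² = 13.55.
Rounding up, n = 14.

n = 14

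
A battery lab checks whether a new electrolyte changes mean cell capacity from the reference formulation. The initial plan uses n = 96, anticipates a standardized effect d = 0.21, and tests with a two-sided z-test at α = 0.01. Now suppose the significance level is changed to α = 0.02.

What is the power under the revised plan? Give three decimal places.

δ = d·√n = 0.21 × √96 = 2.0576 (unchanged). New critical value: z_{0.01} = 2.326.
Revised power = Φ(δ − 2.326) + Φ(−δ − 2.326) = Φ(-0.269) + Φ(-4.384) = 0.3941 + 0.0000 = 0.3941.

Power ≈ 0.394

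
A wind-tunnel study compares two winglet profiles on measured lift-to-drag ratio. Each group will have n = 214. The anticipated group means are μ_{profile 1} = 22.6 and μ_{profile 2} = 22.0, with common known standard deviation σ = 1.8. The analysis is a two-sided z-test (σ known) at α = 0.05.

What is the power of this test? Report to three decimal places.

Standardized effect: d = |μ_{profile 1} − μ_{profile 2}| / σ = |22.6 − 22.0| / 1.8 = 0.3333
Noncentrality parameter: δ = d·√(n/2) = 0.3333 × √(214/2) = 3.4480
Two-sided α = 0.05 → critical value z_{0.025} = 1.960.
Power = Φ(δ − 1.960) + Φ(−δ − 1.960) = Φ(1.488) + Φ(-5.408) = 0.9316 + 0.0000 = 0.9316.

Power ≈ 0.932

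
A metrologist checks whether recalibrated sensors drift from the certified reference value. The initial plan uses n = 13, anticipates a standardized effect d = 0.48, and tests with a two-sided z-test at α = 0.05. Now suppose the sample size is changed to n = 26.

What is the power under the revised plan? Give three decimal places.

With n = 26: δ = d·√n = 0.48 × √26 = 2.4475. Critical value z_{0.025} = 1.960.
Revised power = Φ(δ − 1.960) + Φ(−δ − 1.960) = Φ(0.488) + Φ(-4.407) = 0.6871 + 0.0000 = 0.6871.

Power ≈ 0.687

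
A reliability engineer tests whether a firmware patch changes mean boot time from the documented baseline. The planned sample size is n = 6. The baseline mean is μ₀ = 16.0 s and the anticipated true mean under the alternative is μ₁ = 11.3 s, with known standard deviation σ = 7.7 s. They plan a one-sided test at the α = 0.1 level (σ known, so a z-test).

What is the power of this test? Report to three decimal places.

Power ≈ 0.585

Standardized effect: d = |μ₁ − μ₀| / σ = |11.3 − 16.0| / 7.7 = 0.6104
Noncentrality parameter: δ = d·√n = 0.6104 × √6 = 1.4951
One-sided α = 0.1 → critical value z_{0.1} = 1.282.
Power = Φ(δ − 1.282) = Φ(0.214) = 0.5846.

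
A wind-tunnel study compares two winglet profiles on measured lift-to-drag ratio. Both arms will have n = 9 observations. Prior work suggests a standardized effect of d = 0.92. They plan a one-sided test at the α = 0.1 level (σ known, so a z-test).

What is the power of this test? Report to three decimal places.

Power ≈ 0.749

Noncentrality parameter: δ = d·√(n/2) = 0.92 × √(9/2) = 1.9516
One-sided α = 0.1 → critical value z_{0.1} = 1.282.
Power = P(Z > 1.282 − δ) = Φ(0.670) = 0.7486.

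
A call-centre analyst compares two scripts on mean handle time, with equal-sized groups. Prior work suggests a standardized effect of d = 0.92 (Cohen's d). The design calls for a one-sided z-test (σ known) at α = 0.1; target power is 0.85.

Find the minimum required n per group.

n = 13 per group

Set Φ(δ − 1.282) = 0.85; then δ − 1.282 = Φ⁻¹(0.85) = 1.036, giving δ = 2.318.
δ = d·√(n/2) ⇒ n = 2(δ/d)² = 2 × (2.318 / 0.92)² = 12.70.
Round up to the next whole unit.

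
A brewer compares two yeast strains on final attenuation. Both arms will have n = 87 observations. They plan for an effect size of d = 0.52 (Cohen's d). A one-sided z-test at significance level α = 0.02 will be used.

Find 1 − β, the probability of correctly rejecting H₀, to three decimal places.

Noncentrality parameter: δ = d·√(n/2) = 0.52 × √(87/2) = 3.4296
One-sided α = 0.02 → critical value z_{0.02} = 2.054.
Power = P(Z > 2.054 − δ) = Φ(1.376) = 0.9156.

Power ≈ 0.916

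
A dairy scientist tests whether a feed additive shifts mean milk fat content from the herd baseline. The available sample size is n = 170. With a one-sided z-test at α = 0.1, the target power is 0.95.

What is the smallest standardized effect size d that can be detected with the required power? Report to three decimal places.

Required noncentrality: δ = z_{0.1} + z_{0.05} = 1.282 + 1.645 = 2.926.
δ = d·√n ⇒ d = δ/√n = 2.926/√170 = 0.2244.

d ≈ 0.224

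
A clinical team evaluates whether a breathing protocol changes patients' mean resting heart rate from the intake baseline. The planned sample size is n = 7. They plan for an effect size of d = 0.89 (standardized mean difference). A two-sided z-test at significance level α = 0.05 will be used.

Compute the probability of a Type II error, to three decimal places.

Noncentrality parameter: δ = d·√n = 0.89 × √7 = 2.3547
Two-sided α = 0.05 → critical value z_{0.025} = 1.960.
Power = Φ(δ − 1.960) + Φ(−δ − 1.960) = Φ(0.395) + Φ(-4.315) = 0.6535 + 0.0000 = 0.6535.
Type II error: β = 1 − power = 1 − 0.6535 = 0.3465.

β ≈ 0.347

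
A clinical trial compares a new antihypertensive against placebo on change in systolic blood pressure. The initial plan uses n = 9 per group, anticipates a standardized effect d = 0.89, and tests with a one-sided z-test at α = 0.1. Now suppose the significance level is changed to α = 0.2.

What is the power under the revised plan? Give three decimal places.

δ = d·√(n/2) = 0.89 × √(9/2) = 1.8880 (unchanged). New critical value: z_{0.2} = 0.842.
Revised power = Φ(δ − 0.842) = Φ(1.046) = 0.8523.

Power ≈ 0.852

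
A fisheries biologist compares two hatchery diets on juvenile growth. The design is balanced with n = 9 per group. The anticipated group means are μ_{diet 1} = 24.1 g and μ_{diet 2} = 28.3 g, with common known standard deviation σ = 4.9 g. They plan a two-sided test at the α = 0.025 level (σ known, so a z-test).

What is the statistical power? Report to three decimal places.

Power ≈ 0.336

Standardized effect: d = |μ_{diet 1} − μ_{diet 2}| / σ = |24.1 − 28.3| / 4.9 = 0.8571
Noncentrality parameter: δ = d·√(n/2) = 0.8571 × √(9/2) = 1.8183
Two-sided α = 0.025 → critical value z_{0.0125} = 2.241.
Power = Φ(δ − 2.241) + Φ(−δ − 2.241) = Φ(-0.423) + Φ(-4.060) = 0.3361 + 0.0000 = 0.3361.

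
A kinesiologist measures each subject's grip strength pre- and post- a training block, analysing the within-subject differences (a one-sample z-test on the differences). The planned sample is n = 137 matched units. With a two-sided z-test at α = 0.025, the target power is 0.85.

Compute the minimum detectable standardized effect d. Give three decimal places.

d ≈ 0.280

Need Φ(δ − 2.241) = 0.85, so δ = 2.241 + 1.036 = 3.278.
(Lower-tail contribution to power is negligible for δ > 0.)
δ = d·√n ⇒ d = δ/√n = 3.278/√137 = 0.2800.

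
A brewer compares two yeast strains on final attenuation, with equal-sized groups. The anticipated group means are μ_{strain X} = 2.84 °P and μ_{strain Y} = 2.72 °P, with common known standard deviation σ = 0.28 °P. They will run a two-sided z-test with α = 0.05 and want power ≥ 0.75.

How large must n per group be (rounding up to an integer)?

n = 76 per group

Standardized effect: d = |μ_{strain X} − μ_{strain Y}| / σ = |2.84 − 2.72| / 0.28 = 0.4286
For power 0.75 need Φ(δ − z_{0.025}) = 0.75, so δ = z_{0.025} + z_{0.25} = 1.960 + 0.674 = 2.634.
(For δ > 0 the lower-tail rejection region contributes negligibly to power, so the one-term inversion is standard.)
δ = d·√(n/2) ⇒ n = 2(δ/d)² = 2 × (2.634 / 0.4286)² = 75.57.
Rounding up, n = 76 per group.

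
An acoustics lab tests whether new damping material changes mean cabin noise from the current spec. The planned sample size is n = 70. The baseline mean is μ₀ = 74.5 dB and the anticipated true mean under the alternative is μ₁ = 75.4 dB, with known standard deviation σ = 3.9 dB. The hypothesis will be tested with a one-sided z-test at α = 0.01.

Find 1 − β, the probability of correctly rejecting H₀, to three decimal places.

Standardized effect: d = |μ₁ − μ₀| / σ = |75.4 − 74.5| / 3.9 = 0.2308
Noncentrality parameter: δ = d·√n = 0.2308 × √70 = 1.9308
Critical value for a one-sided test at α = 0.01: z_α = 2.326.
Power = P(Z > 2.326 − δ) = Φ(-0.396) = 0.3462.

Power ≈ 0.346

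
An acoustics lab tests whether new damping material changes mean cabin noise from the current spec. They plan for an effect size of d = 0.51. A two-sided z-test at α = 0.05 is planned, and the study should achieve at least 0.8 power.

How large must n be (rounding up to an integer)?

n = 31

Set Φ(δ − 1.960) = 0.8; then δ − 1.960 = Φ⁻¹(0.8) = 0.842, giving δ = 2.802.
(The Φ(−δ − z_{α/2}) term is vanishingly small for δ > 0 and is dropped in the standard sample-size formula.)
δ = d·√n ⇒ n = (δ/d)² = (2.802 / 0.51)² = 30.18.
Round up to the next whole unit.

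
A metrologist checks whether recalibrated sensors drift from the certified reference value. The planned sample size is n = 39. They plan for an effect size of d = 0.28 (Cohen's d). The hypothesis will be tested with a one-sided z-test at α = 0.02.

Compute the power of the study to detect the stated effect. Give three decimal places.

Noncentrality parameter: δ = d·√n = 0.28 × √39 = 1.7486
One-sided α = 0.02 → critical value z_{0.02} = 2.054.
Power = Φ(δ − 2.054) = Φ(-0.305) = 0.3801.

Power ≈ 0.380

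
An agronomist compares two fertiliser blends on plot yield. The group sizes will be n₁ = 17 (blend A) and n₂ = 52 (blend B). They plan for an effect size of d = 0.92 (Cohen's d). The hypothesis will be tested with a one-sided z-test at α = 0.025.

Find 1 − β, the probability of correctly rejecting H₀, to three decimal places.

Power ≈ 0.909

Noncentrality parameter: δ = d / √(1/n₁ + 1/n₂) = 0.92 / √(1/17 + 1/52) = 3.2930
Critical value for a one-sided test at α = 0.025: z_α = 1.960.
Power = P(Z > 1.960 − δ) = Φ(1.333) = 0.9087.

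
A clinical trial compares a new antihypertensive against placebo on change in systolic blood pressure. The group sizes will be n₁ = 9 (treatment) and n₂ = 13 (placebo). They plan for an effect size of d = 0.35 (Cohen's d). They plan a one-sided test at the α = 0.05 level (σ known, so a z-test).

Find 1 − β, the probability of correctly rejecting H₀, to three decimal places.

Power ≈ 0.201

Noncentrality parameter: δ = d / √(1/n₁ + 1/n₂) = 0.35 / √(1/9 + 1/13) = 0.8071
One-sided α = 0.05 → critical value z_{0.05} = 1.645.
Power = Φ(δ − 1.645) = Φ(-0.838) = 0.2011.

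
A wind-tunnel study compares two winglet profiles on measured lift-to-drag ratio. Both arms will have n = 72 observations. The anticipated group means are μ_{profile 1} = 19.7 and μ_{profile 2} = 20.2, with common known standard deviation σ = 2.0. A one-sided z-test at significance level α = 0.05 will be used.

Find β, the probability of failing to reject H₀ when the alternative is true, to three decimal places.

β ≈ 0.558

Standardized effect: d = |μ_{profile 1} − μ_{profile 2}| / σ = |19.7 − 20.2| / 2.0 = 0.2500
Noncentrality parameter: δ = d·√(n/2) = 0.2500 × √(72/2) = 1.5000
Critical value for a one-sided test at α = 0.05: z_α = 1.645.
Power = P(Z > 1.645 − δ) = Φ(-0.145) = 0.4424.
Type II error: β = 1 − power = 1 − 0.4424 = 0.5576.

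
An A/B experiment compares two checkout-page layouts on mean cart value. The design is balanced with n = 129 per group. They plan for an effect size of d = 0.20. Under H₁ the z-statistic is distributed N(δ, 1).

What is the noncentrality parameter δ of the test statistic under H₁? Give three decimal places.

δ ≈ 1.606

The noncentrality parameter scales effect size by the design's sample-size factor: δ = d·√(n/2) = 0.20 × √(129/2) = 1.6062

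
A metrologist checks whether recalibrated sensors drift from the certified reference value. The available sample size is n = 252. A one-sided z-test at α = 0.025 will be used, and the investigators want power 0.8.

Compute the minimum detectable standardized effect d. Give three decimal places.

Required noncentrality: δ = z_{0.025} + z_{0.20} = 1.960 + 0.842 = 2.802.
δ = d·√n ⇒ d = δ/√n = 2.802/√252 = 0.1765.

d ≈ 0.176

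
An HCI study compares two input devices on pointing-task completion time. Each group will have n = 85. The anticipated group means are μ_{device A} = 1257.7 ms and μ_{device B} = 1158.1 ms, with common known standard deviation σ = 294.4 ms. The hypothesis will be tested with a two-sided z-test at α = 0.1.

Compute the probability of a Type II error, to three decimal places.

Standardized effect: d = |μ_{device A} − μ_{device B}| / σ = |1257.7 − 1158.1| / 294.4 = 0.3383
Noncentrality parameter: λ = d·√(n/2) = 0.3383 × √(85/2) = 2.2055
Critical value for a two-sided test at α = 0.1: z_{α/2} = 1.645.
Power = Φ(λ − 1.645) + Φ(−λ − 1.645) = Φ(0.561) + Φ(-3.850) = 0.7125 + 0.0001 = 0.7126.
Type II error: β = 1 − power = 1 − 0.7126 = 0.2874.

β ≈ 0.287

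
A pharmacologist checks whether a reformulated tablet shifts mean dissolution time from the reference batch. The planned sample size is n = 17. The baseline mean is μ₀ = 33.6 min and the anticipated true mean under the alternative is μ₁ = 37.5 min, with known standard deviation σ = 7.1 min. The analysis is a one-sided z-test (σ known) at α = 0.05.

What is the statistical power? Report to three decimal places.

Standardized effect: d = |μ₁ − μ₀| / σ = |37.5 − 33.6| / 7.1 = 0.5493
Noncentrality parameter: δ = d·√n = 0.5493 × √17 = 2.2648
Critical value for a one-sided test at α = 0.05: z_α = 1.645.
Power = P(Z > 1.645 − δ) = Φ(0.620) = 0.7324.

Power ≈ 0.732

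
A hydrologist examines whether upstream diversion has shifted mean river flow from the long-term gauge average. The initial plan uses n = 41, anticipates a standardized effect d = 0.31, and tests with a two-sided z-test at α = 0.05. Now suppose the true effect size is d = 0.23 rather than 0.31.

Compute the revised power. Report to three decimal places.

Power ≈ 0.313

With d = 0.23: δ = d·√n = 0.23 × √41 = 1.4727. Critical value z_{0.025} = 1.960.
Revised power = Φ(δ − 1.960) + Φ(−δ − 1.960) = Φ(-0.487) + Φ(-3.433) = 0.3130 + 0.0003 = 0.3133.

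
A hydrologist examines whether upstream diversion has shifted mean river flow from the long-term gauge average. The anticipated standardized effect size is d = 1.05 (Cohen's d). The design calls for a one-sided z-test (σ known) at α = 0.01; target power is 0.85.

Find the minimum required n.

Set Φ(δ − 2.326) = 0.85; then δ − 2.326 = Φ⁻¹(0.85) = 1.036, giving δ = 3.363.
δ = d·√n ⇒ n = (δ/d)² = (3.363 / 1.05)² = 10.26.
Round up to the next whole unit.

n = 11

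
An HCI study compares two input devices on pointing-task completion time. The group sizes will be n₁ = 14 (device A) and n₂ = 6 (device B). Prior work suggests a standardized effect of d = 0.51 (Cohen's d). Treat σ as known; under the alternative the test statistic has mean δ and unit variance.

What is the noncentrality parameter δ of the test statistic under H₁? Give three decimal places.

δ = d / √(1/n₁ + 1/n₂) = 0.51 / √(1/14 + 1/6) = 1.0452

δ ≈ 1.045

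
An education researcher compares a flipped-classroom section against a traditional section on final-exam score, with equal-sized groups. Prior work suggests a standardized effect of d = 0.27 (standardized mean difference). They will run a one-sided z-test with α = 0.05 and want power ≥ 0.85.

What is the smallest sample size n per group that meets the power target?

Set Φ(δ − 1.645) = 0.85; then δ − 1.645 = Φ⁻¹(0.85) = 1.036, giving δ = 2.681.
δ = d·√(n/2) ⇒ n = 2(δ/d)² = 2 × (2.681 / 0.27)² = 197.24.
Round up to the next whole unit.

n = 198 per group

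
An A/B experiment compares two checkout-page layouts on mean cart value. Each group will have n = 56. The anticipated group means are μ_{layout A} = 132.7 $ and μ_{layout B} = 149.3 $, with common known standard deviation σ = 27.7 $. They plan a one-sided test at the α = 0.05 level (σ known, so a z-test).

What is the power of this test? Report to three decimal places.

Standardized effect: d = |μ_{layout A} − μ_{layout B}| / σ = |132.7 − 149.3| / 27.7 = 0.5993
Noncentrality parameter: δ = d·√(n/2) = 0.5993 × √(56/2) = 3.1711
One-sided α = 0.05 → critical value z_{0.05} = 1.645.
Power = Φ(δ − 1.645) = Φ(1.526) = 0.9365.

Power ≈ 0.937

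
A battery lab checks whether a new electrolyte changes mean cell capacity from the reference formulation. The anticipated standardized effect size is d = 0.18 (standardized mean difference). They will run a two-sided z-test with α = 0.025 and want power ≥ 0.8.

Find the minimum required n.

For power 0.8 need Φ(δ − z_{0.0125}) = 0.8, so δ = z_{0.0125} + z_{0.20} = 2.241 + 0.842 = 3.083.
(Ignoring the negligible lower-tail rejection probability gives the usual closed-form inversion.)
δ = d·√n ⇒ n = (δ/d)² = (3.083 / 0.18)² = 293.37.
Round up to the next whole unit.

n = 294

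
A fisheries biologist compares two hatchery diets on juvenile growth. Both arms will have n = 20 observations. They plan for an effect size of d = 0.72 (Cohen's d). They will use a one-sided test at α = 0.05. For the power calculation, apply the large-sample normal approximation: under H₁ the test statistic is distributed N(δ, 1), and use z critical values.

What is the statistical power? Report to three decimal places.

Power ≈ 0.736

Noncentrality parameter: δ = d·√(n/2) = 0.72 × √(20/2) = 2.2768
One-sided α = 0.05 → critical value z_{0.05} = 1.645.
Power = Φ(δ − 1.645) = Φ(0.632) = 0.7363.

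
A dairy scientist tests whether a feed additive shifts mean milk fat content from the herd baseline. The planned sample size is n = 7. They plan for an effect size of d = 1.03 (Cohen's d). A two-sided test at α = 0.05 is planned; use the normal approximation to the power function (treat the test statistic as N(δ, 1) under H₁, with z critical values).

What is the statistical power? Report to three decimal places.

Noncentrality parameter: δ = d·√n = 1.03 × √7 = 2.7251
Critical value for a two-sided test at α = 0.05: z_{α/2} = 1.960.
Power = Φ(δ − 1.960) + Φ(−δ − 1.960) = Φ(0.765) + Φ(-4.685) = 0.7779 + 0.0000 = 0.7779.

Power ≈ 0.778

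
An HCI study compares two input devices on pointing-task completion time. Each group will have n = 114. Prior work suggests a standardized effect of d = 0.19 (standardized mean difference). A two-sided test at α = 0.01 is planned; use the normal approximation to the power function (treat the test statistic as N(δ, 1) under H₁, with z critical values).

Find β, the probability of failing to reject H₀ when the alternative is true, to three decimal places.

Noncentrality parameter: λ = d·√(n/2) = 0.19 × √(114/2) = 1.4345
Two-sided α = 0.01 → critical value z_{0.005} = 2.576.
Power = Φ(λ − 2.576) + Φ(−λ − 2.576) = Φ(-1.141) + Φ(-4.010) = 0.1269 + 0.0000 = 0.1269.
Type II error: β = 1 − power = 1 − 0.1269 = 0.8731.

β ≈ 0.873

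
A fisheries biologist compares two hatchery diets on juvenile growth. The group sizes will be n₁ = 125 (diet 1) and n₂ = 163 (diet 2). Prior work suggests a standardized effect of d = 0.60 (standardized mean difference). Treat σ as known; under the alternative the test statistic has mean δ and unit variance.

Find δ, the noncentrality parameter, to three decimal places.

δ = d / √(1/n₁ + 1/n₂) = 0.60 / √(1/125 + 1/163) = 5.0467

δ ≈ 5.047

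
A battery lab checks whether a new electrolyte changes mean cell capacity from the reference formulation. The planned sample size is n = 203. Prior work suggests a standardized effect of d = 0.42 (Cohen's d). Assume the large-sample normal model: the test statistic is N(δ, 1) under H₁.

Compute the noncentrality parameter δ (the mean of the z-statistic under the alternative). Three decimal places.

δ = d·√n = 0.42 × √203 = 5.9841

δ ≈ 5.984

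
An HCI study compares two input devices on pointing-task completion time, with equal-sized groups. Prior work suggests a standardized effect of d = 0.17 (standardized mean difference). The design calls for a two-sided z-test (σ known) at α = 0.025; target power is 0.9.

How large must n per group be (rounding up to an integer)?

For power 0.9 need Φ(δ − z_{0.0125}) = 0.9, so δ = z_{0.0125} + z_{0.10} = 2.241 + 1.282 = 3.523.
(The Φ(−δ − z_{α/2}) term is vanishingly small for δ > 0 and is dropped in the standard sample-size formula.)
δ = d·√(n/2) ⇒ n = 2(δ/d)² = 2 × (3.523 / 0.17)² = 858.91.
Round up to the next whole unit.

n = 859 per group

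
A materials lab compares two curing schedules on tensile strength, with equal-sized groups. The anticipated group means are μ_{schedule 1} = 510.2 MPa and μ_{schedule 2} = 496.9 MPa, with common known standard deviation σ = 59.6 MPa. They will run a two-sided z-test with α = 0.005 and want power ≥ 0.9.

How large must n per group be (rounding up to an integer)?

n = 672 per group

Standardized effect: d = |μ_{schedule 1} − μ_{schedule 2}| / σ = |510.2 − 496.9| / 59.6 = 0.2232
Set Φ(δ − 2.807) = 0.9; then δ − 2.807 = Φ⁻¹(0.9) = 1.282, giving δ = 4.089.
(Ignoring the negligible lower-tail rejection probability gives the usual closed-form inversion.)
δ = d·√(n/2) ⇒ n = 2(δ/d)² = 2 × (4.089 / 0.2232)² = 671.38.
Rounding up, n = 672 per group.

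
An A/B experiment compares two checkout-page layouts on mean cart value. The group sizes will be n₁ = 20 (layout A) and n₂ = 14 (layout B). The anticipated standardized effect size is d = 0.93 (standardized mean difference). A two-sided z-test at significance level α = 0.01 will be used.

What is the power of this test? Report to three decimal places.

Noncentrality parameter: λ = d / √(1/n₁ + 1/n₂) = 0.93 / √(1/20 + 1/14) = 2.6688
Critical value for a two-sided test at α = 0.01: z_{α/2} = 2.576.
Power = Φ(λ − 2.576) + Φ(−λ − 2.576) = Φ(0.093) + Φ(-5.245) = 0.5371 + 0.0000 = 0.5371.

Power ≈ 0.537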